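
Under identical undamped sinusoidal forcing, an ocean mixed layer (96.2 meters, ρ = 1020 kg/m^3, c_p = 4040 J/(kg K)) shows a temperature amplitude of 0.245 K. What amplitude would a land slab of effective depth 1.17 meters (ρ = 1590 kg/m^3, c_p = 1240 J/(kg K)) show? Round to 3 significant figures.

42.1 K

C_ocean = 3.96×10^8 J/(m²·K); C_land = 2.31×10^6 J/(m²·K).
A ∝ 1/C ⇒ A_land = A_ocean × C_ocean/C_land = 0.245 × 172 = 42.1 K.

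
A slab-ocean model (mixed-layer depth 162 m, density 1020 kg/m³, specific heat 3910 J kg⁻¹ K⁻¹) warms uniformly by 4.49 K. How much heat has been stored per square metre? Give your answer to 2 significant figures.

2.9×10^9

Areal heat capacity C = ρ c_p D = 1020 × 3910 × 162 = 6.46×10^8 J/(m^2 K).
ΔQ = C ΔT = 6.46×10^8 × 4.49 = 2.90×10^9 J/m².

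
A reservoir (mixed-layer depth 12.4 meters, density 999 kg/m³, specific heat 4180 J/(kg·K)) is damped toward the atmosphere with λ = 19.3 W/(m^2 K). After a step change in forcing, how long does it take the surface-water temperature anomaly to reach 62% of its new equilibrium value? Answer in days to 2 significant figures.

30 days

Areal heat capacity C = ρ c_p D = 999 × 4180 × 12.4 = 5.18×10^7 J m⁻² K⁻¹.
τ = C / λ = 5.18×10^7 / 19.3 = 2.68×10^6 s.
Fraction reached: 1 − e^(−t/τ) = 0.62 ⇒ t = −τ ln(1 − 0.62) = τ × 0.968.
t = 2.60×10^6 s = 30.0 days.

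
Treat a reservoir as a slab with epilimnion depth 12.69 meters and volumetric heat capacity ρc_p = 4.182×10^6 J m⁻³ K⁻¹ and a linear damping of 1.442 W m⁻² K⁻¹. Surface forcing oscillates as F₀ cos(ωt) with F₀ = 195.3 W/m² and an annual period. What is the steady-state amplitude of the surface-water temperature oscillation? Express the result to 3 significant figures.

18.3 K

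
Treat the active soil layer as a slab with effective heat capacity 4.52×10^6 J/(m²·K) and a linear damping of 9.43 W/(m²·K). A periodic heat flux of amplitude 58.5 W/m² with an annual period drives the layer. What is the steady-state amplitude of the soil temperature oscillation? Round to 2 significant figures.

6.2 K

Areal heat capacity C = 4.52×10^6 J/(m²·K) (given).
Angular frequency ω = 2π / T = 2π / 3.15×10^7 s = 1.99×10^-7 s⁻¹.
√((Cω)² + λ²) = √((0.901)² + 9.43²) = 9.47 W/(m²·K).
Amplitude A = F₀ / √((Cω)²+λ²) = 58.5 / 9.47 = 6.18 K.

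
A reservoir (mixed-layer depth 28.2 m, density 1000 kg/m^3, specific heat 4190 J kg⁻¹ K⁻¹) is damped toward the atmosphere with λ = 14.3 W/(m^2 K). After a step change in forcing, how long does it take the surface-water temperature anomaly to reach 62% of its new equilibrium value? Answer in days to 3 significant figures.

92.5 days

Areal heat capacity C = ρ c_p D = 1000 × 4190 × 28.2 = 1.18×10^8 J/(m^2 K).
τ = C / λ = 1.18×10^8 / 14.3 = 8.26×10^6 s.
Fraction reached: 1 − e^(−t/τ) = 0.62 ⇒ t = −τ ln(1 − 0.62) = τ × 0.968.
t = 7.99×10^6 s = 92.5 days.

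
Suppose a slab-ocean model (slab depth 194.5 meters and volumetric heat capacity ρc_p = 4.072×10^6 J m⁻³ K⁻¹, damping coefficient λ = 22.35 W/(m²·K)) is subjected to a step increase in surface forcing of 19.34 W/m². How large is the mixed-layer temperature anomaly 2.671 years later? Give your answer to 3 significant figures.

Areal heat capacity C = ρc_p × D = 4.072×10^6 × 194.5 = 7.92×10^8 J/(m²·K).
τ = C / λ = 7.92×10^8 / 22.35 = 3.54×10^7 s.
Equilibrium anomaly ΔT_eq = F / λ = 19.34 / 22.35 = 0.865 K.
t = 2.671 years = 8.43×10^7 s, so t/τ = 2.38.
ΔT(t) = ΔT_eq (1 − e^(−t/τ)) = 0.865 × (1 − e^−2.38) = 0.785 K.

0.785 K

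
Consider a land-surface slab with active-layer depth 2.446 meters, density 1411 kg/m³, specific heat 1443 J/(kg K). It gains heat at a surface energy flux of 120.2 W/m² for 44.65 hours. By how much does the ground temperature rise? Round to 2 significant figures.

3.9 K

Areal heat capacity C = ρ c_p D = 1411 × 1443 × 2.446 = 4.98×10^6 J/(m²·K).
Net heat input Q = F Δt = 120.2 × (44.65 hours × 3600 s/hour) = 1.93×10^7 J/m².
ΔT = Q / C = 1.93×10^7 / 4.98×10^6 = 3.88 K.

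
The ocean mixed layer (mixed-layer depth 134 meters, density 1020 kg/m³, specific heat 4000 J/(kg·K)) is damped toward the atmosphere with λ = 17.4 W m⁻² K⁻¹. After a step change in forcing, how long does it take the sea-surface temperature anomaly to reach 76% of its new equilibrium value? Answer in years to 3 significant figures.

1.42 years

Areal heat capacity C = ρ c_p D = 1020 × 4000 × 134 = 5.47×10^8 J/(m^2 K).
τ = C / λ = 5.47×10^8 / 17.4 = 3.14×10^7 s.
Fraction reached: 1 − e^(−t/τ) = 0.76 ⇒ t = −τ ln(1 − 0.76) = τ × 1.43.
t = 4.48×10^7 s = 1.42 years.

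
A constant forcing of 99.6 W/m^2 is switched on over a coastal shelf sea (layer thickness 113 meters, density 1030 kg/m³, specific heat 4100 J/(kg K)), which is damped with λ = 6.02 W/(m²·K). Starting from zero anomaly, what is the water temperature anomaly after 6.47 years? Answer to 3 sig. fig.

15.3 K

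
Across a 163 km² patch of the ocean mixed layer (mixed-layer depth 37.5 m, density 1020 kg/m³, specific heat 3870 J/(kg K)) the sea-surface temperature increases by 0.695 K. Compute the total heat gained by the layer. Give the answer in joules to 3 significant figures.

1.68×10^16 J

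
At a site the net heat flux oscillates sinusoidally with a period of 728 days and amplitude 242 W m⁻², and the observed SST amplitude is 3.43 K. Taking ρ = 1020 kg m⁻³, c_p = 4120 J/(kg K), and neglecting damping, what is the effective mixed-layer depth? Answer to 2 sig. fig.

ω = 2π / 6.29×10^7 s = 9.99×10^-8 s⁻¹.
Required C = F₀ / (A ω) = 242 / (3.43 × 9.99×10^-8) = 7.06×10^8 J/(m²·K).
D = C / (ρ c_p) = 7.06×10^8 / (1020 × 4120) = 168 m.

170 m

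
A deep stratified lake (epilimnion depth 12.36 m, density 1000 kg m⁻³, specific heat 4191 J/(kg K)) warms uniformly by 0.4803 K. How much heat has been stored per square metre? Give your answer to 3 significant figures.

2.49×10^7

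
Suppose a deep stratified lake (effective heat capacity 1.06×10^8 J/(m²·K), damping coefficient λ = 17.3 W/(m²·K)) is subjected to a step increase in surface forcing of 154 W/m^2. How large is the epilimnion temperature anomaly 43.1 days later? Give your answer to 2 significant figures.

Areal heat capacity C = 1.06×10^8 J/(m²·K) (given).
τ = C / λ = 1.06×10^8 / 17.3 = 6.13×10^6 s.
Equilibrium anomaly ΔT_eq = F / λ = 154 / 17.3 = 8.90 K.
t = 43.1 days = 3.72×10^6 s, so t/τ = 0.608.
ΔT(t) = ΔT_eq (1 − e^(−t/τ)) = 8.90 × (1 − e^−0.608) = 4.05 K.

4.1 K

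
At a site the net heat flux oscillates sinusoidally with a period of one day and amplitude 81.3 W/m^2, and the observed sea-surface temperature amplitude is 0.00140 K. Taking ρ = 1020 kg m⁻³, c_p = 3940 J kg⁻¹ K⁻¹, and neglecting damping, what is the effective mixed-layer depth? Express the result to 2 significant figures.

ω = 2π / 86400 s = 7.27×10^-5 s⁻¹.
Required C = F₀ / (A ω) = 81.3 / (0.00140 × 7.27×10^-5) = 7.99×10^8 J/(m²·K).
D = C / (ρ c_p) = 7.99×10^8 / (1020 × 3940) = 199 m.

200 m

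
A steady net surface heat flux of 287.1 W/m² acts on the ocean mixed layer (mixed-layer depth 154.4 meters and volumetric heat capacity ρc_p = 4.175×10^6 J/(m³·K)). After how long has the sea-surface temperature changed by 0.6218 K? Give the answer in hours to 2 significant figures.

390 hours

Areal heat capacity C = ρc_p × D = 4.175×10^6 × 154.4 = 6.45×10^8 J/(m^2 K).
Time required: Δt = C ΔT / F = 6.45×10^8 × 0.6218 / 287.1 = 1.40×10^6 s.
In hours: 1.40×10^6 s / (3600 s/hour) = 388 hours.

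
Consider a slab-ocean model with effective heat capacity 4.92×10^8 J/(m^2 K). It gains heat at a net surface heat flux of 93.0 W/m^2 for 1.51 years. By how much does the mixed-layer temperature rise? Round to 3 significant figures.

9.01 K

Areal heat capacity C = 4.92×10^8 J/(m^2 K) (given).
Net heat input Q = F Δt = 93.0 × (1.51 years × 3.156×10^7 s/year) = 4.43×10^9 J/m².
ΔT = Q / C = 4.43×10^9 / 4.92×10^8 = 9.01 K.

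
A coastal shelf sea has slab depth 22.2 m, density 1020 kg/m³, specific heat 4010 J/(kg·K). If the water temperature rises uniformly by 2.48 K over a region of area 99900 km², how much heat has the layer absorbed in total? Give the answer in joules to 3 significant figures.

2.25×10^19 J

Areal heat capacity C = ρ c_p D = 1020 × 4010 × 22.2 = 9.08×10^7 J/(m²·K).
Heat per unit area: q = C ΔT = 9.08×10^7 × 2.48 = 2.25×10^8 J/m².
Total heat: Q = q × A = 2.25×10^8 × (99900 × 10⁶ m²) = 2.25×10^19 J.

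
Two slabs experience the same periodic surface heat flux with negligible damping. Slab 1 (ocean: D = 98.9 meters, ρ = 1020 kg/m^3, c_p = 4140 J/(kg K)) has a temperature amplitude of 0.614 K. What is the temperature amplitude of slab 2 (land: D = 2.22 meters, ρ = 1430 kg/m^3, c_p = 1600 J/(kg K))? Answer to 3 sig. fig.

C_ocean = 4.18×10^8 J/(m²·K); C_land = 5.08×10^6 J/(m²·K).
A ∝ 1/C ⇒ A_land = A_ocean × C_ocean/C_land = 0.614 × 82.2 = 50.5 K.

50.5 K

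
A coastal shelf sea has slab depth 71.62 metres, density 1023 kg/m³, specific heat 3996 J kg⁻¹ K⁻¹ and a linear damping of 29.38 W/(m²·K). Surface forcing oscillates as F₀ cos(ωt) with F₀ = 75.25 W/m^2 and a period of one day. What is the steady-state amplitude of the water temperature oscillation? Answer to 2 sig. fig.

Areal heat capacity C = ρ c_p D = 1023 × 3996 × 71.62 = 2.93×10^8 J m⁻² K⁻¹.
Angular frequency ω = 2π / T = 2π / 86400 s = 7.27×10^-5 s⁻¹.
√((Cω)² + λ²) = √((21300)² + 29.38²) = 21300 W/(m²·K).
Amplitude A = F₀ / √((Cω)²+λ²) = 75.25 / 21300 = 0.00353 K.

0.0035 K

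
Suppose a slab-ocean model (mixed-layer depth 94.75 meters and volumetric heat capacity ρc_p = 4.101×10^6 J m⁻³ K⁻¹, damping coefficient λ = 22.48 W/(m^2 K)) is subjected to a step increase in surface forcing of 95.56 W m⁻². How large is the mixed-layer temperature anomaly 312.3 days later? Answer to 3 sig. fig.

Areal heat capacity C = ρc_p × D = 4.101×10^6 × 94.75 = 3.89×10^8 J m⁻² K⁻¹.
τ = C / λ = 3.89×10^8 / 22.48 = 1.73×10^7 s.
Equilibrium anomaly ΔT_eq = F / λ = 95.56 / 22.48 = 4.25 K.
t = 312.3 days = 2.70×10^7 s, so t/τ = 1.56.
ΔT(t) = ΔT_eq (1 − e^(−t/τ)) = 4.25 × (1 − e^−1.56) = 3.36 K.

3.36 K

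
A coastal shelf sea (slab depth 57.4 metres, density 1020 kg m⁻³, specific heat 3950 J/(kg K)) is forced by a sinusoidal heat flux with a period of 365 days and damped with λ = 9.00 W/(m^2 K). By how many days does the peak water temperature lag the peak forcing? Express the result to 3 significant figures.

Areal heat capacity C = ρ c_p D = 1020 × 3950 × 57.4 = 2.31×10^8 J m⁻² K⁻¹.
ω = 2π / 3.15×10^7 s = 1.99×10^-7 s⁻¹.
Phase lag φ = arctan(Cω/λ) = arctan(46.1/9.00) = 1.38 rad.
Time lag = φ / ω = 1.38 / 1.99×10^-7 = 6.92×10^6 s = 80.0 days.

80.0 days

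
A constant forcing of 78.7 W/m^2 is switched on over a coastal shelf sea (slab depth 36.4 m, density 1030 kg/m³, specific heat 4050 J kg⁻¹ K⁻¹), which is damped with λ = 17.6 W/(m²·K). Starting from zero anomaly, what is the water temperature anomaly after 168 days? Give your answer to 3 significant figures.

3.64 K

Areal heat capacity C = ρ c_p D = 1030 × 4050 × 36.4 = 1.52×10^8 J/(m^2 K).
τ = C / λ = 1.52×10^8 / 17.6 = 8.63×10^6 s.
Equilibrium anomaly ΔT_eq = F / λ = 78.7 / 17.6 = 4.47 K.
t = 168 days = 1.45×10^7 s, so t/τ = 1.68.
ΔT(t) = ΔT_eq (1 − e^(−t/τ)) = 4.47 × (1 − e^−1.68) = 3.64 K.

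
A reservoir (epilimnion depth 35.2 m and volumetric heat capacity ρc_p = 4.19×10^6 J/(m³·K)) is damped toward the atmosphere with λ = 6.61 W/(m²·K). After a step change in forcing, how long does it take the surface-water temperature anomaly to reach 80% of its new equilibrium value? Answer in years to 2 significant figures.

Areal heat capacity C = ρc_p × D = 4.19×10^6 × 35.2 = 1.47×10^8 J/(m²·K).
τ = C / λ = 1.47×10^8 / 6.61 = 2.23×10^7 s.
Fraction reached: 1 − e^(−t/τ) = 0.80 ⇒ t = −τ ln(1 − 0.80) = τ × 1.61.
t = 3.59×10^7 s = 1.14 years.

1.1 years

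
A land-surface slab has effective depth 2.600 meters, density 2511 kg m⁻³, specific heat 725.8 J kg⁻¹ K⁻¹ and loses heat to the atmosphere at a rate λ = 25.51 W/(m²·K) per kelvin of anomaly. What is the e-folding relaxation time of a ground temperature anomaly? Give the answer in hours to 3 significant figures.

51.6 hours

Areal heat capacity C = ρ c_p D = 2511 × 725.8 × 2.600 = 4.74×10^6 J m⁻² K⁻¹.
Relaxation time τ = C / λ = 4.74×10^6 / 25.51 = 1.86×10^5 s.
In hours: 1.86×10^5 s / (3600 s/hour) = 51.6 hours.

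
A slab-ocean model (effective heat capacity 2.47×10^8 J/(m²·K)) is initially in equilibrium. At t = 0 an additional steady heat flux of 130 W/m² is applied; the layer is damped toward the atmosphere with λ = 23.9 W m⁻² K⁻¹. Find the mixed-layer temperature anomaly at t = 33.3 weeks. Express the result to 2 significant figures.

4.7 K

Areal heat capacity C = 2.47×10^8 J/(m²·K) (given).
τ = C / λ = 2.47×10^8 / 23.9 = 1.03×10^7 s.
Equilibrium anomaly ΔT_eq = F / λ = 130 / 23.9 = 5.44 K.
t = 33.3 weeks = 2.01×10^7 s, so t/τ = 1.95.
ΔT(t) = ΔT_eq (1 − e^(−t/τ)) = 5.44 × (1 − e^−1.95) = 4.66 K.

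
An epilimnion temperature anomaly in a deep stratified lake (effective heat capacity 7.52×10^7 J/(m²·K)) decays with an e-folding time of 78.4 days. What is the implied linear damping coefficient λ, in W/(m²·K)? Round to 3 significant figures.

Areal heat capacity C = 7.52×10^7 J/(m²·K) (given).
τ = 78.4 days = 6.77×10^6 s.
λ = C / τ = 7.52×10^7 / 6.77×10^6 = 11.1 W/(m²·K).

11.1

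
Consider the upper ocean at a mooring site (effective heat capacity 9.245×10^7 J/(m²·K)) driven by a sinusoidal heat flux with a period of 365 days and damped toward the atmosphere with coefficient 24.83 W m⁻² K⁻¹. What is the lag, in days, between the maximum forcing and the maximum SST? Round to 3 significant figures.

37.1 days

Areal heat capacity C = 9.245×10^7 J/(m²·K) (given).
ω = 2π / 3.15×10^7 s = 1.99×10^-7 s⁻¹.
Phase lag φ = arctan(Cω/λ) = arctan(18.4/24.83) = 0.638 rad.
Time lag = φ / ω = 0.638 / 1.99×10^-7 = 3.20×10^6 s = 37.1 days.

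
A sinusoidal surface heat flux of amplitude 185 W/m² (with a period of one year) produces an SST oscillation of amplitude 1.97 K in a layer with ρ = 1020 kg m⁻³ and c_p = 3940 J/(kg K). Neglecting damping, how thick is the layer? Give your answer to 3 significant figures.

ω = 2π / 3.15×10^7 s = 1.99×10^-7 s⁻¹.
Required C = F₀ / (A ω) = 185 / (1.97 × 1.99×10^-7) = 4.71×10^8 J/(m²·K).
D = C / (ρ c_p) = 4.71×10^8 / (1020 × 3940) = 117 m.

117 m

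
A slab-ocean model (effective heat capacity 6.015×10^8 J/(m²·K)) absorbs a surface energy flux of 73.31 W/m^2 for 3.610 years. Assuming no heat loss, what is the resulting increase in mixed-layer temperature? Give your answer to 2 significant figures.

Areal heat capacity C = 6.015×10^8 J/(m²·K) (given).
Net heat input Q = F Δt = 73.31 × (3.610 years × 3.156×10^7 s/year) = 8.35×10^9 J/m².
ΔT = Q / C = 8.35×10^9 / 6.02×10^8 = 13.9 K.

14 K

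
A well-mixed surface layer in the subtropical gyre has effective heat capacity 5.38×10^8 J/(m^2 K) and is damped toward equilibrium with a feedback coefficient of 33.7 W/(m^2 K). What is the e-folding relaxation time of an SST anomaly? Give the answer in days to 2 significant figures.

180 days

Areal heat capacity C = 5.38×10^8 J/(m^2 K) (given).
Relaxation time τ = C / λ = 5.38×10^8 / 33.7 = 1.60×10^7 s.
In days: 1.60×10^7 s / (86400 s/day) = 185 days.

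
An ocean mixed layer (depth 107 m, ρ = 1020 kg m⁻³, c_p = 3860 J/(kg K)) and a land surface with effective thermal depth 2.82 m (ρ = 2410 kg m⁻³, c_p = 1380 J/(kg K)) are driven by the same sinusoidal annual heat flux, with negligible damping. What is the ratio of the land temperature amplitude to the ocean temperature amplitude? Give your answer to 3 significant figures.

C_ocean = 1020 × 3860 × 107 = 4.21×10^8 J/(m²·K).
C_land = 2410 × 1380 × 2.82 = 9.38×10^6 J/(m²·K).
Undamped amplitude ∝ 1/C, so A_land/A_ocean = C_ocean/C_land = 44.9.

44.9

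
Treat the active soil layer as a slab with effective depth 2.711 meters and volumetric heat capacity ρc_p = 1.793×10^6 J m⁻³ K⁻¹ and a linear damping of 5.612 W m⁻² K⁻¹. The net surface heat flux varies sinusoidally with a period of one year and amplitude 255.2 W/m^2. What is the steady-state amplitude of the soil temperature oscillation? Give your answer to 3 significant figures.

44.8 K

Areal heat capacity C = ρc_p × D = 1.793×10^6 × 2.711 = 4.86×10^6 J/(m^2 K).
Angular frequency ω = 2π / T = 2π / 3.15×10^7 s = 1.99×10^-7 s⁻¹.
√((Cω)² + λ²) = √((0.968)² + 5.612²) = 5.69 W/(m²·K).
Amplitude A = F₀ / √((Cω)²+λ²) = 255.2 / 5.69 = 44.8 K.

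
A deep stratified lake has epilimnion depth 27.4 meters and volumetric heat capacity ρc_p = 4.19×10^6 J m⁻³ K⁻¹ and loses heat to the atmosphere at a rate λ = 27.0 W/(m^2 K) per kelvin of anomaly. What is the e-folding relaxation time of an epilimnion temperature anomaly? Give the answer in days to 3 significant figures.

Areal heat capacity C = ρc_p × D = 4.19×10^6 × 27.4 = 1.15×10^8 J/(m²·K).
Relaxation time τ = C / λ = 1.15×10^8 / 27.0 = 4.25×10^6 s.
In days: 4.25×10^6 s / (86400 s/day) = 49.2 days.

49.2 days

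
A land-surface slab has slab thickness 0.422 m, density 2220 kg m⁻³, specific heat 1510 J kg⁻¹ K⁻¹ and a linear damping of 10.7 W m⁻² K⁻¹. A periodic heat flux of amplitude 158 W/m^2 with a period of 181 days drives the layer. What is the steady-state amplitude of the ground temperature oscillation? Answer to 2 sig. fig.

Areal heat capacity C = ρ c_p D = 2220 × 1510 × 0.422 = 1.41×10^6 J m⁻² K⁻¹.
Angular frequency ω = 2π / T = 2π / 1.56×10^7 s = 4.02×10^-7 s⁻¹.
√((Cω)² + λ²) = √((0.568)² + 10.7²) = 10.7 W/(m²·K).
Amplitude A = F₀ / √((Cω)²+λ²) = 158 / 10.7 = 14.7 K.

15 K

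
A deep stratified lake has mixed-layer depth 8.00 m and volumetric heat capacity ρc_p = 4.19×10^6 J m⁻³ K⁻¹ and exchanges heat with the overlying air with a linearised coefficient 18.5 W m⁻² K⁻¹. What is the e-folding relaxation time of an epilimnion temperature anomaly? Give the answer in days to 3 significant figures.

Areal heat capacity C = ρc_p × D = 4.19×10^6 × 8.00 = 3.35×10^7 J/(m²·K).
Relaxation time τ = C / λ = 3.35×10^7 / 18.5 = 1.81×10^6 s.
In days: 1.81×10^6 s / (86400 s/day) = 21.0 days.

21.0 days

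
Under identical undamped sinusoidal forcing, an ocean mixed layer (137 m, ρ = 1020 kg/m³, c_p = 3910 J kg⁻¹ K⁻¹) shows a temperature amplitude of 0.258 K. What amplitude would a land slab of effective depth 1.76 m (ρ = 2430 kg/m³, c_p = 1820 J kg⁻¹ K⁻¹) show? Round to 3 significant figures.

18.1 K

C_ocean = 5.46×10^8 J/(m²·K); C_land = 7.78×10^6 J/(m²·K).
A ∝ 1/C ⇒ A_land = A_ocean × C_ocean/C_land = 0.258 × 70.2 = 18.1 K.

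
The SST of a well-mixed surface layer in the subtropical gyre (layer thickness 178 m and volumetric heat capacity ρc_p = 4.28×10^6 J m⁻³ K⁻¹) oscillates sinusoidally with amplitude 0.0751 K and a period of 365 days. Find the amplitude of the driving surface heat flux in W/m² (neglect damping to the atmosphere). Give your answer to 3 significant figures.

Areal heat capacity C = ρc_p × D = 4.28×10^6 × 178 = 7.62×10^8 J/(m²·K).
ω = 2π / 3.15×10^7 s = 1.99×10^-7 s⁻¹.
Cω = 7.62×10^8 × 1.99×10^-7 = 152 W/(m²·K).
F₀ = A × Cω = 0.0751 × 152 = 11.4 W/m².

11.4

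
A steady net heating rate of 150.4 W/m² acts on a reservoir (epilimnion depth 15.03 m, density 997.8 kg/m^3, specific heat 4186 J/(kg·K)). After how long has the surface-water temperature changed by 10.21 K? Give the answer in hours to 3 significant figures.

Areal heat capacity C = ρ c_p D = 997.8 × 4186 × 15.03 = 6.28×10^7 J/(m²·K).
Time required: Δt = C ΔT / F = 6.28×10^7 × 10.21 / 150.4 = 4.26×10^6 s.
In hours: 4.26×10^6 s / (3600 s/hour) = 1180 hours.

1180 hours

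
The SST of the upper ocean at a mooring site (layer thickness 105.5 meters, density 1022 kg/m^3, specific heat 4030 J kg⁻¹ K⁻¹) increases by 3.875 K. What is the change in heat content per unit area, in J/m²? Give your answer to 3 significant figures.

1.68×10^9

Areal heat capacity C = ρ c_p D = 1022 × 4030 × 105.5 = 4.35×10^8 J/(m²·K).
ΔQ = C ΔT = 4.35×10^8 × 3.875 = 1.68×10^9 J/m².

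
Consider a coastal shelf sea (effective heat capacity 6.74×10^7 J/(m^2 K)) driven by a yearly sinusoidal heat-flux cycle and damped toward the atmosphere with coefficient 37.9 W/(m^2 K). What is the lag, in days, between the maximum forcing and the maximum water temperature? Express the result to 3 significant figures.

Areal heat capacity C = 6.74×10^7 J/(m^2 K) (given).
ω = 2π / 3.15×10^7 s = 1.99×10^-7 s⁻¹.
Phase lag φ = arctan(Cω/λ) = arctan(13.4/37.9) = 0.341 rad.
Time lag = φ / ω = 0.341 / 1.99×10^-7 = 1.71×10^6 s = 19.8 days.

19.8 days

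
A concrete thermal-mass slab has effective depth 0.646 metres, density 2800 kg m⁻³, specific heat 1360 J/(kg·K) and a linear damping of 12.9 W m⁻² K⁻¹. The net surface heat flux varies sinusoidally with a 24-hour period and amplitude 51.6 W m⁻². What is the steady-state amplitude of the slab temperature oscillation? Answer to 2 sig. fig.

0.29 K

Areal heat capacity C = ρ c_p D = 2800 × 1360 × 0.646 = 2.46×10^6 J/(m^2 K).
Angular frequency ω = 2π / T = 2π / 86400 s = 7.27×10^-5 s⁻¹.
√((Cω)² + λ²) = √((179)² + 12.9²) = 179 W/(m²·K).
Amplitude A = F₀ / √((Cω)²+λ²) = 51.6 / 179 = 0.288 K.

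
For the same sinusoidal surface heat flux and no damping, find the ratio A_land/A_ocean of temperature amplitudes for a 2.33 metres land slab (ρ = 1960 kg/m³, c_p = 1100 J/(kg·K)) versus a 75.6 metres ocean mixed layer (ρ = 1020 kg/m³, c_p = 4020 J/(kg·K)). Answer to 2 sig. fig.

62

C_ocean = 1020 × 4020 × 75.6 = 3.10×10^8 J/(m²·K).
C_land = 1960 × 1100 × 2.33 = 5.02×10^6 J/(m²·K).
Undamped amplitude ∝ 1/C, so A_land/A_ocean = C_ocean/C_land = 61.7.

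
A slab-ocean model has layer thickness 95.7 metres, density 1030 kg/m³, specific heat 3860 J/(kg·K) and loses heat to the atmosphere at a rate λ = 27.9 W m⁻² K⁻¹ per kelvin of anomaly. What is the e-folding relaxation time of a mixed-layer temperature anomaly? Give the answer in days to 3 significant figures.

Areal heat capacity C = ρ c_p D = 1030 × 3860 × 95.7 = 3.80×10^8 J/(m²·K).
Relaxation time τ = C / λ = 3.80×10^8 / 27.9 = 1.36×10^7 s.
In days: 1.36×10^7 s / (86400 s/day) = 158 days.

158 days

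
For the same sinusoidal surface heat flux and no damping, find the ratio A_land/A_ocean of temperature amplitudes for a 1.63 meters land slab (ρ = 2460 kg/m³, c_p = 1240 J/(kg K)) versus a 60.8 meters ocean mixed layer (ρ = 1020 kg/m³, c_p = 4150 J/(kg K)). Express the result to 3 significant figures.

C_ocean = 1020 × 4150 × 60.8 = 2.57×10^8 J/(m²·K).
C_land = 2460 × 1240 × 1.63 = 4.97×10^6 J/(m²·K).
Undamped amplitude ∝ 1/C, so A_land/A_ocean = C_ocean/C_land = 51.8.

51.8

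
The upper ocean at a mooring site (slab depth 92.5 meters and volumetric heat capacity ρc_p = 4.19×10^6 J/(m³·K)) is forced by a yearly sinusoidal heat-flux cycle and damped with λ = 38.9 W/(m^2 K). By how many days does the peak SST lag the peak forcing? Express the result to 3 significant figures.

64.1 days

Areal heat capacity C = ρc_p × D = 4.19×10^6 × 92.5 = 3.88×10^8 J/(m^2 K).
ω = 2π / 3.15×10^7 s = 1.99×10^-7 s⁻¹.
Phase lag φ = arctan(Cω/λ) = arctan(77.2/38.9) = 1.10 rad.
Time lag = φ / ω = 1.10 / 1.99×10^-7 = 5.54×10^6 s = 64.1 days.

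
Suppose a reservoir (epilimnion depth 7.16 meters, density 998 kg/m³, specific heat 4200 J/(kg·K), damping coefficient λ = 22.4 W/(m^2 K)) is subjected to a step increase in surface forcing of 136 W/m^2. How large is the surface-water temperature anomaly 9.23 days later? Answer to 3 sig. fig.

2.72 K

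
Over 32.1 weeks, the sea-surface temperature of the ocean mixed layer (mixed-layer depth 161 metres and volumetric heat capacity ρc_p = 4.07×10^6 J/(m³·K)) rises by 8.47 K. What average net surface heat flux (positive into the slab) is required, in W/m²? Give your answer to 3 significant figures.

286

Areal heat capacity C = ρc_p × D = 4.07×10^6 × 161 = 6.55×10^8 J m⁻² K⁻¹.
Required heat per unit area: Q = C ΔT = 6.55×10^8 × 8.47 = 5.55×10^9 J/m².
Flux F = Q / Δt = 5.55×10^9 / 1.94×10^7 s = 286 W/m².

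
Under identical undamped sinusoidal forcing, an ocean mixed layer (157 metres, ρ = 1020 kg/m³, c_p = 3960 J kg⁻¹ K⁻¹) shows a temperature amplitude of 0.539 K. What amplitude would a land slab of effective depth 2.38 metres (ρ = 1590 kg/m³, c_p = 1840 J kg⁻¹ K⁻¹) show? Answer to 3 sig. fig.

C_ocean = 6.34×10^8 J/(m²·K); C_land = 6.96×10^6 J/(m²·K).
A ∝ 1/C ⇒ A_land = A_ocean × C_ocean/C_land = 0.539 × 91.1 = 49.1 K.

49.1 K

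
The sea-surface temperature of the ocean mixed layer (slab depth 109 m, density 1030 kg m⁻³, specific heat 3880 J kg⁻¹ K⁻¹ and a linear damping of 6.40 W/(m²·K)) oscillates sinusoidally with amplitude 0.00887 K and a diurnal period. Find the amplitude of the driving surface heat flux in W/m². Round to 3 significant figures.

281

Areal heat capacity C = ρ c_p D = 1030 × 3880 × 109 = 4.36×10^8 J/(m²·K).
ω = 2π / 86400 s = 7.27×10^-5 s⁻¹.
√((Cω)² + λ²) = √((31700)² + 6.40²) = 31700 W/(m²·K).
F₀ = A × √((Cω)²+λ²) = 0.00887 × 31700 = 281 W/m².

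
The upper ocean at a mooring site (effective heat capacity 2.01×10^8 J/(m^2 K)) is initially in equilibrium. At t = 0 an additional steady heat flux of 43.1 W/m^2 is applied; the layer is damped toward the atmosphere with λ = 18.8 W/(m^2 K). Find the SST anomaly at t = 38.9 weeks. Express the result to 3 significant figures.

2.04 K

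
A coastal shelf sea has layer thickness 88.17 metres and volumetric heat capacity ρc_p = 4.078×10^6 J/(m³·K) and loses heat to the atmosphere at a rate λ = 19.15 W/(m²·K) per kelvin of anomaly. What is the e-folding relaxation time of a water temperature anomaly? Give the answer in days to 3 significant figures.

Areal heat capacity C = ρc_p × D = 4.078×10^6 × 88.17 = 3.60×10^8 J/(m^2 K).
Relaxation time τ = C / λ = 3.60×10^8 / 19.15 = 1.88×10^7 s.
In days: 1.88×10^7 s / (86400 s/day) = 217 days.

217 days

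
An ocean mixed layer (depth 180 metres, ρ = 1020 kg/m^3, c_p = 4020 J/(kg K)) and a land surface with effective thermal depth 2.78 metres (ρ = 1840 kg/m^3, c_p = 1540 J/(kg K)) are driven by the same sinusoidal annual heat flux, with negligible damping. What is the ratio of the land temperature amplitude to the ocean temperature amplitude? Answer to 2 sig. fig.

94

C_ocean = 1020 × 4020 × 180 = 7.38×10^8 J/(m²·K).
C_land = 1840 × 1540 × 2.78 = 7.88×10^6 J/(m²·K).
Undamped amplitude ∝ 1/C, so A_land/A_ocean = C_ocean/C_land = 93.7.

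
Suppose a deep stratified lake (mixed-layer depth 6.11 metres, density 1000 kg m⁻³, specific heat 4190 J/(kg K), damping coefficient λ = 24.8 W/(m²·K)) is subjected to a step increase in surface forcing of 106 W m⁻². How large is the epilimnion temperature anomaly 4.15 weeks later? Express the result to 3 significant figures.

Areal heat capacity C = ρ c_p D = 1000 × 4190 × 6.11 = 2.56×10^7 J/(m^2 K).
τ = C / λ = 2.56×10^7 / 24.8 = 1.03×10^6 s.
Equilibrium anomaly ΔT_eq = F / λ = 106 / 24.8 = 4.27 K.
t = 4.15 weeks = 2.51×10^6 s, so t/τ = 2.43.
ΔT(t) = ΔT_eq (1 − e^(−t/τ)) = 4.27 × (1 − e^−2.43) = 3.90 K.

3.90 K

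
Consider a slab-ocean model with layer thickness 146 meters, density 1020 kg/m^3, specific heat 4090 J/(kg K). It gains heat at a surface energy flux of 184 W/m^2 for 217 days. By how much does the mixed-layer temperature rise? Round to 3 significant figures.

5.66 K

Areal heat capacity C = ρ c_p D = 1020 × 4090 × 146 = 6.09×10^8 J/(m^2 K).
Net heat input Q = F Δt = 184 × (217 days × 86400 s/day) = 3.45×10^9 J/m².
ΔT = Q / C = 3.45×10^9 / 6.09×10^8 = 5.66 K.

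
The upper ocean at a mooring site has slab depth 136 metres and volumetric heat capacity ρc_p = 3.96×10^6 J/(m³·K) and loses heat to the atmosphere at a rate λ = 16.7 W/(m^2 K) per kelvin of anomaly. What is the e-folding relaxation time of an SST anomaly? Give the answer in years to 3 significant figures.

Areal heat capacity C = ρc_p × D = 3.96×10^6 × 136 = 5.39×10^8 J m⁻² K⁻¹.
Relaxation time τ = C / λ = 5.39×10^8 / 16.7 = 3.22×10^7 s.
In years: 3.22×10^7 s / (3.156×10^7 s/year) = 1.02 years.

1.02 years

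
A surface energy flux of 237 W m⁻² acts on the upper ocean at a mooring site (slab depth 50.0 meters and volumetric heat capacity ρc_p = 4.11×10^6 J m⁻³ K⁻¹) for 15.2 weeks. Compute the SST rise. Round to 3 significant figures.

Areal heat capacity C = ρc_p × D = 4.11×10^6 × 50.0 = 2.06×10^8 J/(m^2 K).
Net heat input Q = F Δt = 237 × (15.2 weeks × 6.048×10^5 s/week) = 2.18×10^9 J/m².
ΔT = Q / C = 2.18×10^9 / 2.06×10^8 = 10.6 K.

10.6 K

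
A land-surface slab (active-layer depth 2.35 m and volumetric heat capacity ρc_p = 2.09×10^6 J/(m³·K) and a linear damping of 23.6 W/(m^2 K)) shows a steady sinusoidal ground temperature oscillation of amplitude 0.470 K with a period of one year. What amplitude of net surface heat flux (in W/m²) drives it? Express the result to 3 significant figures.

11.1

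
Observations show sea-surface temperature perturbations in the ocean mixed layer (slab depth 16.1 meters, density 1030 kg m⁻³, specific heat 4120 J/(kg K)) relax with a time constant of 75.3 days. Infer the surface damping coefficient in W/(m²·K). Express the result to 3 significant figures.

10.5

Areal heat capacity C = ρ c_p D = 1030 × 4120 × 16.1 = 6.83×10^7 J/(m²·K).
τ = 75.3 days = 6.51×10^6 s.
λ = C / τ = 6.83×10^7 / 6.51×10^6 = 10.5 W/(m²·K).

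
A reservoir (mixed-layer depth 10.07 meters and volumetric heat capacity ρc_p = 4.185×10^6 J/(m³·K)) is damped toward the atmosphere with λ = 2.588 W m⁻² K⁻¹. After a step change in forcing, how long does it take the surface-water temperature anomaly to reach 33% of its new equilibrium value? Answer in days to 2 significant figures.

Areal heat capacity C = ρc_p × D = 4.185×10^6 × 10.07 = 4.21×10^7 J/(m²·K).
τ = C / λ = 4.21×10^7 / 2.588 = 1.63×10^7 s.
Fraction reached: 1 − e^(−t/τ) = 0.33 ⇒ t = −τ ln(1 − 0.33) = τ × 0.400.
t = 6.52×10^6 s = 75.5 days.

75 days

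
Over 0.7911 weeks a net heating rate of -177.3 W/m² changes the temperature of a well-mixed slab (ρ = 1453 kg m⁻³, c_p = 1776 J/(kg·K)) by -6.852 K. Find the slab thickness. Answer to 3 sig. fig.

4.80 m

Heat input Q = F Δt = -177.3 × 4.78×10^5 s = -8.48×10^7 J/m².
Required areal heat capacity C = Q / ΔT = 1.24×10^7 J/(m²·K).
Depth D = C / (ρ c_p) = 1.24×10^7 / (1453 × 1776) = 4.80 m.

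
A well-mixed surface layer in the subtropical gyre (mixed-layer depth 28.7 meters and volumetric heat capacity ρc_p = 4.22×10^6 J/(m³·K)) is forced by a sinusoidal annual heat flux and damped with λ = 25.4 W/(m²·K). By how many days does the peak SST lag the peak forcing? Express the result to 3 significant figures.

44.1 days

Areal heat capacity C = ρc_p × D = 4.22×10^6 × 28.7 = 1.21×10^8 J/(m²·K).
ω = 2π / 3.15×10^7 s = 1.99×10^-7 s⁻¹.
Phase lag φ = arctan(Cω/λ) = arctan(24.1/25.4) = 0.760 rad.
Time lag = φ / ω = 0.760 / 1.99×10^-7 = 3.81×10^6 s = 44.1 days.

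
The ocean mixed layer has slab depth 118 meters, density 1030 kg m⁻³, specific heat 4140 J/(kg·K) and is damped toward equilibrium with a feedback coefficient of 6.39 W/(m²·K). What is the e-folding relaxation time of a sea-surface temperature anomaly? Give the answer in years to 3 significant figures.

2.50 years

Areal heat capacity C = ρ c_p D = 1030 × 4140 × 118 = 5.03×10^8 J/(m²·K).
Relaxation time τ = C / λ = 5.03×10^8 / 6.39 = 7.87×10^7 s.
In years: 7.87×10^7 s / (3.156×10^7 s/year) = 2.50 years.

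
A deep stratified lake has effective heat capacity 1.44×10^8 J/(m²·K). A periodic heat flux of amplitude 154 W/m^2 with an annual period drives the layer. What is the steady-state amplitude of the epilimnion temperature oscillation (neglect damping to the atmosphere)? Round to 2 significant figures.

Areal heat capacity C = 1.44×10^8 J/(m²·K) (given).
Angular frequency ω = 2π / T = 2π / 3.15×10^7 s = 1.99×10^-7 s⁻¹.
Cω = 1.44×10^8 × 1.99×10^-7 = 28.7 W/(m²·K).
Amplitude A = F₀ / (Cω) = 154 / 28.7 = 5.37 K.

5.4 K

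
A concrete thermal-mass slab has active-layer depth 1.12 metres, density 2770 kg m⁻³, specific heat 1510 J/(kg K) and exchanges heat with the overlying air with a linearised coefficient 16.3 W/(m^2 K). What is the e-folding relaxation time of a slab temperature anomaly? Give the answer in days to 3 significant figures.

Areal heat capacity C = ρ c_p D = 2770 × 1510 × 1.12 = 4.68×10^6 J m⁻² K⁻¹.
Relaxation time τ = C / λ = 4.68×10^6 / 16.3 = 2.87×10^5 s.
In days: 2.87×10^5 s / (86400 s/day) = 3.33 days.

3.33 days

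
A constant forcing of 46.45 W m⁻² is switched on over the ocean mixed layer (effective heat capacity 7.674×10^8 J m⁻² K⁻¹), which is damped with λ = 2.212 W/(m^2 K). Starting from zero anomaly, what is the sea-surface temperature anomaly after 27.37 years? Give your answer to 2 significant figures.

Areal heat capacity C = 7.674×10^8 J m⁻² K⁻¹ (given).
τ = C / λ = 7.67×10^8 / 2.212 = 3.47×10^8 s.
Equilibrium anomaly ΔT_eq = F / λ = 46.45 / 2.212 = 21.0 K.
t = 27.37 years = 8.64×10^8 s, so t/τ = 2.49.
ΔT(t) = ΔT_eq (1 − e^(−t/τ)) = 21.0 × (1 − e^−2.49) = 19.3 K.

19 K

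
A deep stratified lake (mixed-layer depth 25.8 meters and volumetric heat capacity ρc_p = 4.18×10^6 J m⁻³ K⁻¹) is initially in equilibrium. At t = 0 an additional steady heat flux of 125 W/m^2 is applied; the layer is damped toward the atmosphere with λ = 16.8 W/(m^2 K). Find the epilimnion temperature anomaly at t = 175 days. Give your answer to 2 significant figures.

Areal heat capacity C = ρc_p × D = 4.18×10^6 × 25.8 = 1.08×10^8 J m⁻² K⁻¹.
τ = C / λ = 1.08×10^8 / 16.8 = 6.42×10^6 s.
Equilibrium anomaly ΔT_eq = F / λ = 125 / 16.8 = 7.44 K.
t = 175 days = 1.51×10^7 s, so t/τ = 2.36.
ΔT(t) = ΔT_eq (1 − e^(−t/τ)) = 7.44 × (1 − e^−2.36) = 6.73 K.

6.7 K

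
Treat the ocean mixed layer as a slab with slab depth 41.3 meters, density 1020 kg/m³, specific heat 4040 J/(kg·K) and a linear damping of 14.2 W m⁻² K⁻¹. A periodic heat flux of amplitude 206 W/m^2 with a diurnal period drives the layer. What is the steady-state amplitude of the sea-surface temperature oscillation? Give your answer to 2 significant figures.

0.017 K

Areal heat capacity C = ρ c_p D = 1020 × 4040 × 41.3 = 1.70×10^8 J/(m^2 K).
Angular frequency ω = 2π / T = 2π / 86400 s = 7.27×10^-5 s⁻¹.
√((Cω)² + λ²) = √((12400)² + 14.2²) = 12400 W/(m²·K).
Amplitude A = F₀ / √((Cω)²+λ²) = 206 / 12400 = 0.0166 K.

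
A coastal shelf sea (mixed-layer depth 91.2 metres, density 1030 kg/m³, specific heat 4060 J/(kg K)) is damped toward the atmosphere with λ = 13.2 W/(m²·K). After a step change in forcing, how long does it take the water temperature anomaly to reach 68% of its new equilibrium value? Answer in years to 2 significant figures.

Areal heat capacity C = ρ c_p D = 1030 × 4060 × 91.2 = 3.81×10^8 J m⁻² K⁻¹.
τ = C / λ = 3.81×10^8 / 13.2 = 2.89×10^7 s.
Fraction reached: 1 − e^(−t/τ) = 0.68 ⇒ t = −τ ln(1 − 0.68) = τ × 1.14.
t = 3.29×10^7 s = 1.04 years.

1.0 years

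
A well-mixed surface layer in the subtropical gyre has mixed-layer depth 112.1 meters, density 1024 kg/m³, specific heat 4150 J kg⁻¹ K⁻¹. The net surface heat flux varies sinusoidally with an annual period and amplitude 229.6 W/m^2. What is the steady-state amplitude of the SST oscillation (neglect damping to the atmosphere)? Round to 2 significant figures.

Areal heat capacity C = ρ c_p D = 1024 × 4150 × 112.1 = 4.76×10^8 J/(m²·K).
Angular frequency ω = 2π / T = 2π / 3.15×10^7 s = 1.99×10^-7 s⁻¹.
Cω = 4.76×10^8 × 1.99×10^-7 = 94.9 W/(m²·K).
Amplitude A = F₀ / (Cω) = 229.6 / 94.9 = 2.42 K.

2.4 K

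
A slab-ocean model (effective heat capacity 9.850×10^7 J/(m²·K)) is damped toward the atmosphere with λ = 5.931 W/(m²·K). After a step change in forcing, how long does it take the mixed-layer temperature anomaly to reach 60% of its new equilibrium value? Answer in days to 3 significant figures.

176 days

Areal heat capacity C = 9.850×10^7 J/(m²·K) (given).
τ = C / λ = 9.85×10^7 / 5.931 = 1.66×10^7 s.
Fraction reached: 1 − e^(−t/τ) = 0.60 ⇒ t = −τ ln(1 − 0.60) = τ × 0.916.
t = 1.52×10^7 s = 176 days.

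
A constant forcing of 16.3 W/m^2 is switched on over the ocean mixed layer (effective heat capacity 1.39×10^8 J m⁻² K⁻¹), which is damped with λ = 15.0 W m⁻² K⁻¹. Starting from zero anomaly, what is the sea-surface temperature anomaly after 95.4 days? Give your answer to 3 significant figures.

0.640 K

Areal heat capacity C = 1.39×10^8 J m⁻² K⁻¹ (given).
τ = C / λ = 1.39×10^8 / 15.0 = 9.27×10^6 s.
Equilibrium anomaly ΔT_eq = F / λ = 16.3 / 15.0 = 1.09 K.
t = 95.4 days = 8.24×10^6 s, so t/τ = 0.889.
ΔT(t) = ΔT_eq (1 − e^(−t/τ)) = 1.09 × (1 − e^−0.889) = 0.640 K.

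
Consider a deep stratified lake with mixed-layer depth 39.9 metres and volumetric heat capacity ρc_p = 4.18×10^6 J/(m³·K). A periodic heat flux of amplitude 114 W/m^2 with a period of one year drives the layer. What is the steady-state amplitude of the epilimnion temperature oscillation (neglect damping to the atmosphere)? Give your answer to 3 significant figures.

Areal heat capacity C = ρc_p × D = 4.18×10^6 × 39.9 = 1.67×10^8 J/(m²·K).
Angular frequency ω = 2π / T = 2π / 3.15×10^7 s = 1.99×10^-7 s⁻¹.
Cω = 1.67×10^8 × 1.99×10^-7 = 33.2 W/(m²·K).
Amplitude A = F₀ / (Cω) = 114 / 33.2 = 3.43 K.

3.43 K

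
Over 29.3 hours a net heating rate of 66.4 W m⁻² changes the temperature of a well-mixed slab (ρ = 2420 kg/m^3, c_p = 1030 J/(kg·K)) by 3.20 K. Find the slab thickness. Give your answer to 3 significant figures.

Heat input Q = F Δt = 66.4 × 1.05×10^5 s = 7.00×10^6 J/m².
Required areal heat capacity C = Q / ΔT = 2.19×10^6 J/(m²·K).
Depth D = C / (ρ c_p) = 2.19×10^6 / (2420 × 1030) = 0.878 m.

0.878 m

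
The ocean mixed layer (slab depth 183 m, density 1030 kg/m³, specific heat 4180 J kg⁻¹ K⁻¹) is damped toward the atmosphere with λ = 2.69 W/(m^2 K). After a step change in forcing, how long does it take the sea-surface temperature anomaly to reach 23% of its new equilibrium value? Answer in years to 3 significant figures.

2.43 years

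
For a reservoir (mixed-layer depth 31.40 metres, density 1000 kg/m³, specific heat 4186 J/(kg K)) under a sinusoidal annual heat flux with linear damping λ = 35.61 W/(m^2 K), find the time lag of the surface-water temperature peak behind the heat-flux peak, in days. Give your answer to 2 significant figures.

Areal heat capacity C = ρ c_p D = 1000 × 4186 × 31.40 = 1.31×10^8 J/(m^2 K).
ω = 2π / 3.15×10^7 s = 1.99×10^-7 s⁻¹.
Phase lag φ = arctan(Cω/λ) = arctan(26.2/35.61) = 0.634 rad.
Time lag = φ / ω = 0.634 / 1.99×10^-7 = 3.18×10^6 s = 36.8 days.

37 days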